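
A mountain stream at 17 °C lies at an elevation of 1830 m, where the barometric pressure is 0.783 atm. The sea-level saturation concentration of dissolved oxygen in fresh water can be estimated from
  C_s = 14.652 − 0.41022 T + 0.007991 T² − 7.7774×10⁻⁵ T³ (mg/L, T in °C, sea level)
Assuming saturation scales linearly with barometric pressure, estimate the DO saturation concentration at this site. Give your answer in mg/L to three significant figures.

At sea level: C_s = 14.652 − 0.41022×17 + 0.007991×17² − 7.7774×10⁻⁵×17³ = 9.606 mg/L.
Pressure correction: C_s' = 9.606 × 0.783 = 7.521 mg/L.

C_s ≈ 7.52 mg/L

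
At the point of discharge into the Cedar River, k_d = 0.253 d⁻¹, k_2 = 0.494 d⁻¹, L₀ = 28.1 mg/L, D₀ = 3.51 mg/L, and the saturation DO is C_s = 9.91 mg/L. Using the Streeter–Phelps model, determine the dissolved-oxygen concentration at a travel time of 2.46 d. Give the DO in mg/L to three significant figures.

k_d L₀/(k_2−k_d) = 0.253×28.1/(0.494−0.253) = 7.109/0.2410 = 29.50 mg/L.
e^(−k_d t) = e^(−0.253×2.460) = 0.5367; e^(−k_2 t) = e^(−0.494×2.460) = 0.2966.
D = 29.50 × (0.5367 − 0.2966) + 3.51 × 0.2966 = 7.081 + 1.041 = 8.122 mg/L.
DO = C_s − D = 9.91 − 8.122 = 1.788 mg/L.

DO ≈ 1.79 mg/L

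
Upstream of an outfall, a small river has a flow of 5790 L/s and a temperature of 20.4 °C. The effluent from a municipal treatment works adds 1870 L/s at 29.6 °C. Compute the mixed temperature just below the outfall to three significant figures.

22.6 °C

Flow-weighted mixing: C = (Q_r C_r + Q_w C_w)/(Q_r + Q_w)
= (5790×20.4 + 1870×29.6)/(5790 + 1870) = 173500/7660 = 22.65 °C.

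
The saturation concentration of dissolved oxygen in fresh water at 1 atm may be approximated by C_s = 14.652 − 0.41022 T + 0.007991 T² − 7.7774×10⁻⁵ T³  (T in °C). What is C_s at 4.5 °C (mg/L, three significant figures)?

C_s = 14.652 − 0.41022×4.5 + 0.007991×4.5² − 7.7774×10⁻⁵×4.5³ = 12.96 mg/L.

C_s ≈ 13.0 mg/L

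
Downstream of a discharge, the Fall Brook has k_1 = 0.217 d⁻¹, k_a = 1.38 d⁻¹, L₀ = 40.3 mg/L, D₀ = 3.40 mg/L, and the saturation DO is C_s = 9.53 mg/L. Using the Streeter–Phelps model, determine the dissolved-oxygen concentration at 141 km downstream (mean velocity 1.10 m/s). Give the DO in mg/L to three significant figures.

Travel time t = x/v = 141 km / (1.10 m/s) = 141000 m / 1.10 m/s = 128200 s = 1.484 d.
k_1 L₀/(k_a−k_1) = 0.217×40.3/(1.38−0.217) = 8.745/1.163 = 7.519 mg/L.
e^(−k_1 t) = e^(−0.217×1.484) = 0.7247; e^(−k_a t) = e^(−1.38×1.484) = 0.1291.
D = 7.519 × (0.7247 − 0.1291) + 3.40 × 0.1291 = 4.479 + 0.4389 = 4.918 mg/L.
DO = C_s − D = 9.53 − 4.918 = 4.612 mg/L.

DO ≈ 4.61 mg/L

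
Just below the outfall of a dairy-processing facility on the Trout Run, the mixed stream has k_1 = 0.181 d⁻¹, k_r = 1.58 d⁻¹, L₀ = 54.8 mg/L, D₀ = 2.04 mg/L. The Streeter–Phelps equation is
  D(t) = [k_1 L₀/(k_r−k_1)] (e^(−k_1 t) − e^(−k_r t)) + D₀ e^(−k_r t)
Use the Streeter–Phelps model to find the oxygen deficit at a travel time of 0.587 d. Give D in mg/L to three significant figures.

D ≈ 4.38 mg/L

k_1 L₀/(k_r−k_1) = 0.181×54.8/(1.58−0.181) = 9.919/1.399 = 7.090 mg/L.
e^(−k_1 t) = e^(−0.181×0.5870) = 0.8992; e^(−k_r t) = e^(−1.58×0.5870) = 0.3956.
D = 7.090 × (0.8992 − 0.3956) + 2.04 × 0.3956 = 3.571 + 0.8069 = 4.378 mg/L.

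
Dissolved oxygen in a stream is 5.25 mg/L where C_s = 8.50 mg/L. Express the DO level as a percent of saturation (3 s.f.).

61.8 % saturation

% saturation = C/C_s × 100 = 5.25/8.50 × 100 = 61.8 %.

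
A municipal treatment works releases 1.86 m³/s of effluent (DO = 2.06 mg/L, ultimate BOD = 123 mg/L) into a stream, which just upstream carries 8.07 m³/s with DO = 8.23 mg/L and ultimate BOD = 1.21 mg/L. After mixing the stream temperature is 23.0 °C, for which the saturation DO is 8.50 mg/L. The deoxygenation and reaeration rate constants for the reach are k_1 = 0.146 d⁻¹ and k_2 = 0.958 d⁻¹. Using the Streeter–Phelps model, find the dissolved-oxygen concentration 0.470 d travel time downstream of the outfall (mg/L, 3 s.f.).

DO ≈ 6.31 mg/L

Mixed DO = (8.07×8.23 + 1.86×2.06)/(8.07+1.86) = 70.25/9.930 = 7.074 mg/L.
Mixed L₀ = (8.07×1.21 + 1.86×123)/(9.930) = 238.5/9.930 = 24.02 mg/L.
Initial deficit D₀ = C_s − DO₀ = 8.50 − 7.074 = 1.426 mg/L.
D(0.470) = [0.146×24.02/(0.958−0.146)](e^(−0.146×0.470) − e^(−0.958×0.470)) + 1.426 e^(−0.958×0.470)
= 4.319 × (0.9337 − 0.6375) + 1.426 × 0.6375 = 2.188 mg/L.
DO = 8.50 − 2.188 = 6.312 mg/L.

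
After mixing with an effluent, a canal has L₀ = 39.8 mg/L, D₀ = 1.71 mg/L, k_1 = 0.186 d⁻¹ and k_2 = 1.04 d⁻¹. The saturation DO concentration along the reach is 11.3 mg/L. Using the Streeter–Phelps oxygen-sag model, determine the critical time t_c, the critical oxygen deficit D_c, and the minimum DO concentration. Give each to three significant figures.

t_c ≈ 1.76 d; D_c ≈ 5.13 mg/L; min DO ≈ 6.17 mg/L

t_c = [1/(k_2−k_1)] ln[(k_2/k_1)(1 − D₀(k_2−k_1)/(k_1 L₀))]
= [1/(1.04−0.186)] ln[(1.04/0.186)(1 − 1.71×0.8540/(0.186×39.8))]
= (1/0.8540) ln[5.591 × 0.8027] = 1.171 × ln(4.488) = 1.171 × 1.501 = 1.758 d.
L(t_c) = L₀ e^(−k_1 t_c) = 39.8 × 0.7211 = 28.70 mg/L, and at the critical point k_2 D_c = k_1 L, so D_c = (0.186/1.04) × 28.70 = 5.133 mg/L.
Minimum DO = C_s − D_c = 11.3 − 5.133 = 6.167 mg/L.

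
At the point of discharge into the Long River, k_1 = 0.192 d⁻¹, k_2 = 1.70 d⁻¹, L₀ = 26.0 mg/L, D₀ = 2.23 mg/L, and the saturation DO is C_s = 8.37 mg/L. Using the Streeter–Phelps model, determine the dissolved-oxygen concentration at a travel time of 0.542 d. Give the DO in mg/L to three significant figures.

DO ≈ 5.82 mg/L

k_1 L₀/(k_2−k_1) = 0.192×26.0/(1.70−0.192) = 4.992/1.508 = 3.310 mg/L.
e^(−k_1 t) = e^(−0.192×0.5420) = 0.9012; e^(−k_2 t) = e^(−1.70×0.5420) = 0.3980.
D = 3.310 × (0.9012 − 0.3980) + 2.23 × 0.3980 = 1.666 + 0.8875 = 2.553 mg/L.
DO = C_s − D = 8.37 − 2.553 = 5.817 mg/L.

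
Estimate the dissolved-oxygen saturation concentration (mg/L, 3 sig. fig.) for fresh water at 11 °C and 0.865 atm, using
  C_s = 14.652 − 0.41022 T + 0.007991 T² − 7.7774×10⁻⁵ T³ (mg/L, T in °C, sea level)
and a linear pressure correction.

At sea level: C_s = 14.652 − 0.41022×11 + 0.007991×11² − 7.7774×10⁻⁵×11³ = 11.00 mg/L.
Pressure correction: C_s' = 11.00 × 0.865 = 9.518 mg/L.

C_s ≈ 9.52 mg/L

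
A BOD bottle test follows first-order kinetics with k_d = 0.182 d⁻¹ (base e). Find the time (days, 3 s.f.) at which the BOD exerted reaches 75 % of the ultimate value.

t ≈ 7.62 d

y/L₀ = 1 − e^(−k_d t) = 0.75 ⇒ e^(−k_d t) = 0.250
t = −ln(0.250) / 0.182 = 1.386 / 0.182 = 7.617 d.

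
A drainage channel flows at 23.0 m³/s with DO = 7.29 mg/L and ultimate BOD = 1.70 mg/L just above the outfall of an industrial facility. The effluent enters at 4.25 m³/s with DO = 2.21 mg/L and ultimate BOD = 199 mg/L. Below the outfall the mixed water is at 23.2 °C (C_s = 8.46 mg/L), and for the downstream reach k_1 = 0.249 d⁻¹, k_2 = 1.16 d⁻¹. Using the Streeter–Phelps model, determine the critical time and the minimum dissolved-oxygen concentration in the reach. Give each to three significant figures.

Mixed DO = (23.0×7.29 + 4.25×2.21)/(23.0+4.25) = 177.1/27.25 = 6.498 mg/L.
Mixed L₀ = (23.0×1.70 + 4.25×199)/(27.25) = 884.9/27.25 = 32.47 mg/L.
Initial deficit D₀ = C_s − DO₀ = 8.46 − 6.498 = 1.962 mg/L.
t_c = (1/0.9110) ln[(1.16/0.249)(1 − 1.962×0.9110/(0.249×32.47))] = 1.098 × ln(3.629) = 1.415 d.
D_c = (0.249/1.16) × 32.47 × e^(−0.249×1.415) = 0.2147 × 32.47 × 0.7031 = 4.901 mg/L.
Minimum DO = 8.46 − 4.901 = 3.559 mg/L.

t_c ≈ 1.41 d; minimum DO ≈ 3.56 mg/L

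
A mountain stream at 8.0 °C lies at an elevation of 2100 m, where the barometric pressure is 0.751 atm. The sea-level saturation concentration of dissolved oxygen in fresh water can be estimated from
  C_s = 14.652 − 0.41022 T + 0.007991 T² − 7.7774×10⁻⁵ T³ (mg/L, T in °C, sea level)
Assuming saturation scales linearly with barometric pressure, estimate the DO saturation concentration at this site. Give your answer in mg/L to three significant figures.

At sea level: C_s = 14.652 − 0.41022×8.0 + 0.007991×8.0² − 7.7774×10⁻⁵×8.0³ = 11.84 mg/L.
Pressure correction: C_s' = 11.84 × 0.751 = 8.893 mg/L.

C_s ≈ 8.89 mg/L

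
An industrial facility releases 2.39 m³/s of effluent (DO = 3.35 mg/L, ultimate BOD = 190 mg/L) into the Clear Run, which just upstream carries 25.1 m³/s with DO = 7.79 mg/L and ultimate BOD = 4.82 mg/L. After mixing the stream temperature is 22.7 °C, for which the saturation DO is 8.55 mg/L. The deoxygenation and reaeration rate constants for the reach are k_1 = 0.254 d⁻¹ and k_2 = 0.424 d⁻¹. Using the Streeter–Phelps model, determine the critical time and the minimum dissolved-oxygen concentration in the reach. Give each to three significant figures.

Mixed DO = (25.1×7.79 + 2.39×3.35)/(25.1+2.39) = 203.5/27.49 = 7.404 mg/L.
Mixed L₀ = (25.1×4.82 + 2.39×190)/(27.49) = 575.1/27.49 = 20.92 mg/L.
Initial deficit D₀ = C_s − DO₀ = 8.55 − 7.404 = 1.146 mg/L.
t_c = (1/0.1700) ln[(0.424/0.254)(1 − 1.146×0.1700/(0.254×20.92))] = 5.882 × ln(1.608) = 2.794 d.
D_c = (0.254/0.424) × 20.92 × e^(−0.254×2.794) = 0.5991 × 20.92 × 0.4918 = 6.163 mg/L.
Minimum DO = 8.55 − 6.163 = 2.387 mg/L.

t_c ≈ 2.79 d; minimum DO ≈ 2.39 mg/L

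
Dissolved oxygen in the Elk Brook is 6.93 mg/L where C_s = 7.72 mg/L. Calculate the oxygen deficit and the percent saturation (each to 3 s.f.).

D ≈ 0.790 mg/L; 89.8 % saturation

D = C_s − C = 7.72 − 6.93 = 0.790 mg/L.
% saturation = 6.93/7.72 × 100 = 89.8 %.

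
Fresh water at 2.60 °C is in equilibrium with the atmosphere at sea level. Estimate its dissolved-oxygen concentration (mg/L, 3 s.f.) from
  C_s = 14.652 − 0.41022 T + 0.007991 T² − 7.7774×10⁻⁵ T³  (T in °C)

C_s = 14.652 − 0.41022×2.60 + 0.007991×2.60² − 7.7774×10⁻⁵×2.60³ = 13.64 mg/L.

C_s ≈ 13.6 mg/L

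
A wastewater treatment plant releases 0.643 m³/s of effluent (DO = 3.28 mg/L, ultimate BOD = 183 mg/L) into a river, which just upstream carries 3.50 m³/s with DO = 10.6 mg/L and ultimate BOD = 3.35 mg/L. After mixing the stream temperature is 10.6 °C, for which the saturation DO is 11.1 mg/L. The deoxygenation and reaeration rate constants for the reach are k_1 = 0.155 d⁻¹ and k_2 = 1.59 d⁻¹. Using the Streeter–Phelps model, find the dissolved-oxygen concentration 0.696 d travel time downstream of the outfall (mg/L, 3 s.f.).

DO ≈ 8.65 mg/L

Mixed DO = (3.50×10.6 + 0.643×3.28)/(3.50+0.643) = 39.21/4.143 = 9.464 mg/L.
Mixed L₀ = (3.50×3.35 + 0.643×183)/(4.143) = 129.4/4.143 = 31.23 mg/L.
Initial deficit D₀ = C_s − DO₀ = 11.1 − 9.464 = 1.636 mg/L.
D(0.696) = [0.155×31.23/(1.59−0.155)](e^(−0.155×0.696) − e^(−1.59×0.696)) + 1.636 e^(−1.59×0.696)
= 3.373 × (0.8977 − 0.3307) + 1.636 × 0.3307 = 2.454 mg/L.
DO = 11.1 − 2.454 = 8.646 mg/L.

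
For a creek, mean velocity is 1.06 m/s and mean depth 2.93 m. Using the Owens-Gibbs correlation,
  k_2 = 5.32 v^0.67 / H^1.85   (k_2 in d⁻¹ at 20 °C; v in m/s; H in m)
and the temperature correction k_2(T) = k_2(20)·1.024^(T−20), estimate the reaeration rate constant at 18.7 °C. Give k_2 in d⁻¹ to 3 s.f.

k_2 ≈ 0.734 d⁻¹

k_2(20) = 5.32 × 1.06^0.67 / 2.93^1.85 = 5.32 × 1.040 / 7.306 = 0.7571 d⁻¹.
k_2(18.7) = 0.7571 × 1.024^(18.7−20) = 0.7571 × 0.9696 = 0.7341 d⁻¹.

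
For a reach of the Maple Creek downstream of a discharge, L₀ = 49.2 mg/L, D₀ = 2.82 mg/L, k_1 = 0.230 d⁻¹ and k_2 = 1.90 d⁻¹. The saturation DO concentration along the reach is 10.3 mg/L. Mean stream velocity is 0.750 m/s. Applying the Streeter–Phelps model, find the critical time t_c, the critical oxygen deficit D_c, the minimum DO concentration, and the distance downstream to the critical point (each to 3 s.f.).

t_c ≈ 0.942 d; D_c ≈ 4.80 mg/L; min DO ≈ 5.50 mg/L; x_c ≈ 61.1 km

With k_2/k_1 = 8.261 and 1 − D₀(k_2−k_1)/(k_1 L₀) = 0.5838,
t_c = ln(8.261 × 0.5838) / (1.90 − 0.230) = ln(4.823) / 1.670 = 1.573/1.670 = 0.9421 d.
D_c = (k_1/k_2) L₀ e^(−k_1 t_c) = (0.230/1.90) × 49.2 × e^(−0.230×0.9421) = 0.1211 × 49.2 × 0.8052 = 4.795 mg/L.
Minimum DO = C_s − D_c = 10.3 − 4.795 = 5.505 mg/L.
x_c = v t_c = 0.750 m/s × 0.9421 d × 86400 s/d = 61050 m ≈ 61.1 km.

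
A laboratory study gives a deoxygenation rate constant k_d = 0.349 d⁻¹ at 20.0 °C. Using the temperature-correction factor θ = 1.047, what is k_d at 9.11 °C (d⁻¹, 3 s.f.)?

k_d ≈ 0.212 d⁻¹

k_d(T₂) = k_d(T₁) · θ^(T₂−T₁) = 0.349 × 1.047^(9.11−20.0)
= 0.349 × 1.047^-10.9 = 0.349 × 0.6064 = 0.2116 d⁻¹.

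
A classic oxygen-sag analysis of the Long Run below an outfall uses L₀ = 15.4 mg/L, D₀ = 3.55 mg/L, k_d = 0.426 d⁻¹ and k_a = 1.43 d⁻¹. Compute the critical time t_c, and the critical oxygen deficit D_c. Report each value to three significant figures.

At the critical point dD/dt = 0, so k_d L₀ e^(−k_d t) = k_a D. Substituting D(t) from the Streeter–Phelps equation and solving for t gives
t_c = ln[(k_a/k_d)(1 − D₀(k_a−k_d)/(k_d L₀))] / (k_a−k_d).
Here k_a−k_d = 1.004 d⁻¹ and 1 − D₀(k_a−k_d)/(k_d L₀) = 1 − 3.55×1.004/(0.426×15.4) = 0.4567, so
t_c = ln(3.357 × 0.4567) / 1.004 = 0.4273 / 1.004 = 0.4256 d.
D_c = (k_d/k_a) L₀ e^(−k_d t_c) = (0.426/1.43) × 15.4 × e^(−0.426×0.4256) = 0.2979 × 15.4 × 0.8342 = 3.827 mg/L.

t_c ≈ 0.426 d; D_c ≈ 3.83 mg/L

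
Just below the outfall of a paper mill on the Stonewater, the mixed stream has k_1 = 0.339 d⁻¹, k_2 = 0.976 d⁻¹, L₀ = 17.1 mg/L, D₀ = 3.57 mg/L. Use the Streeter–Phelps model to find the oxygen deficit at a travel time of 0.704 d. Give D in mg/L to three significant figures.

k_1 L₀/(k_2−k_1) = 0.339×17.1/(0.976−0.339) = 5.797/0.6370 = 9.100 mg/L.
e^(−k_1 t) = e^(−0.339×0.7040) = 0.7877; e^(−k_2 t) = e^(−0.976×0.7040) = 0.5030.
D = 9.100 × (0.7877 − 0.5030) + 3.57 × 0.5030 = 2.590 + 1.796 = 4.386 mg/L.

D ≈ 4.39 mg/L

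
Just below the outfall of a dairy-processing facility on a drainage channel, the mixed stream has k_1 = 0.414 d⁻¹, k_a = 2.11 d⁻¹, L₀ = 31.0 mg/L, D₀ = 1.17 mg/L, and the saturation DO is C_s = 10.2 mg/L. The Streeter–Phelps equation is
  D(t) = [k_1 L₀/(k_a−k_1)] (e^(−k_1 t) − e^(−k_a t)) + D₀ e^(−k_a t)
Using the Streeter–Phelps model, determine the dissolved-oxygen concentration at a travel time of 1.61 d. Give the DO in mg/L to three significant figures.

k_1 L₀/(k_a−k_1) = 0.414×31.0/(2.11−0.414) = 12.83/1.696 = 7.567 mg/L.
e^(−k_1 t) = e^(−0.414×1.610) = 0.5135; e^(−k_a t) = e^(−2.11×1.610) = 0.03347.
D = 7.567 × (0.5135 − 0.03347) + 1.17 × 0.03347 = 3.632 + 0.03916 = 3.672 mg/L.
DO = C_s − D = 10.2 − 3.672 = 6.528 mg/L.

DO ≈ 6.53 mg/L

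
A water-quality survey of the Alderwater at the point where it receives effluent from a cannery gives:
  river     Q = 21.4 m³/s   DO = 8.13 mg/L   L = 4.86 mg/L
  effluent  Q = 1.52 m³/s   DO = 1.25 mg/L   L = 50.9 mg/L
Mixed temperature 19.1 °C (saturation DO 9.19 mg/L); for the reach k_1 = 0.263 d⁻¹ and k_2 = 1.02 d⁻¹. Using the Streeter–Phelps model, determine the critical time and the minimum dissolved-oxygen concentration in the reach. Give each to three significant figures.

Mixed DO = (21.4×8.13 + 1.52×1.25)/(21.4+1.52) = 175.9/22.92 = 7.674 mg/L.
Mixed L₀ = (21.4×4.86 + 1.52×50.9)/(22.92) = 181.4/22.92 = 7.913 mg/L.
Initial deficit D₀ = C_s − DO₀ = 9.19 − 7.674 = 1.516 mg/L.
t_c = (1/0.7570) ln[(1.02/0.263)(1 − 1.516×0.7570/(0.263×7.913))] = 1.321 × ln(1.739) = 0.7312 d.
D_c = (0.263/1.02) × 7.913 × e^(−0.263×0.7312) = 0.2578 × 7.913 × 0.8251 = 1.683 mg/L.
Minimum DO = 9.19 − 1.683 = 7.507 mg/L.

t_c ≈ 0.731 d; minimum DO ≈ 7.51 mg/L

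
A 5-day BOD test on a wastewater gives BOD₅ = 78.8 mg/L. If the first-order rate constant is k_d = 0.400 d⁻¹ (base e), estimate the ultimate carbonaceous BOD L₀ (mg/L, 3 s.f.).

BOD₅ = L₀(1 − e^(−5k_d)) ⇒ L₀ = BOD₅ / (1 − e^(−5×0.400))
= 78.8 / (1 − 0.1353) = 78.8 / 0.8647 = 91.13 mg/L.

L₀ ≈ 91.1 mg/L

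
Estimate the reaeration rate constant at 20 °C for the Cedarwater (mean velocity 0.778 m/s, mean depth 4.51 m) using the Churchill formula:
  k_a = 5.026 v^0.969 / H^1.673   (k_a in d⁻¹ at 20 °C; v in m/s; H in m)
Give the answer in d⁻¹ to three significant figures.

k_a = 5.026 × 0.778^0.969 / 4.51^1.673 = 5.026 × 0.7841 / 12.43 = 0.3171 d⁻¹.

k_a ≈ 0.317 d⁻¹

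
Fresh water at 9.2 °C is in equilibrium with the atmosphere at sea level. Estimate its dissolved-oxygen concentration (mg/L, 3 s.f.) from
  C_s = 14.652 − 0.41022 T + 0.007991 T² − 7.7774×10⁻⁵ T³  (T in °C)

C_s ≈ 11.5 mg/L

C_s = 14.652 − 0.41022×9.2 + 0.007991×9.2² − 7.7774×10⁻⁵×9.2³ = 11.49 mg/L.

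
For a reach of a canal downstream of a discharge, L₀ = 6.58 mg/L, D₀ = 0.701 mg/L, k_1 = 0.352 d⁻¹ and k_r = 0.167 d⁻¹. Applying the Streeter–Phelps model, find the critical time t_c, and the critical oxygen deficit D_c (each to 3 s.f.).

With k_r/k_1 = 0.4744 and 1 − D₀(k_r−k_1)/(k_1 L₀) = 1.056,
t_c = ln(0.4744 × 1.056) / (0.167 − 0.352) = ln(0.5010) / -0.1850 = -0.6912/-0.1850 = 3.736 d.
L(t_c) = L₀ e^(−k_1 t_c) = 6.58 × 0.2685 = 1.766 mg/L, and at the critical point k_r D_c = k_1 L, so D_c = (0.352/0.167) × 1.766 = 3.723 mg/L.

t_c ≈ 3.74 d; D_c ≈ 3.72 mg/L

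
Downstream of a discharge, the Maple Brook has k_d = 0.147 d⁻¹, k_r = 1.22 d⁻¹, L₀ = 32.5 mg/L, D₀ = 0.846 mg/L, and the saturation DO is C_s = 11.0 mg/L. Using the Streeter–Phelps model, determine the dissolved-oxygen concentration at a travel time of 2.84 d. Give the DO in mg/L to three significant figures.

DO ≈ 8.18 mg/L

k_d L₀/(k_r−k_d) = 0.147×32.5/(1.22−0.147) = 4.777/1.073 = 4.452 mg/L.
e^(−k_d t) = e^(−0.147×2.840) = 0.6587; e^(−k_r t) = e^(−1.22×2.840) = 0.03128.
D = 4.452 × (0.6587 − 0.03128) + 0.846 × 0.03128 = 2.794 + 0.02646 = 2.820 mg/L.
DO = C_s − D = 11.0 − 2.820 = 8.180 mg/L.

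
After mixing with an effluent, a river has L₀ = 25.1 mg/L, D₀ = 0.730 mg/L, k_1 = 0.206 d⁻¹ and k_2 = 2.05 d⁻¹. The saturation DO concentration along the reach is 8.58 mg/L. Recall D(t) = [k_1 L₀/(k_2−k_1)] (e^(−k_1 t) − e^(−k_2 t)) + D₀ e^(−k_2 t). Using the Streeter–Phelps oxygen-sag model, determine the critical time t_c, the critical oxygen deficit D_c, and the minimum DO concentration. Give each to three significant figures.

At the critical point dD/dt = 0, so k_1 L₀ e^(−k_1 t) = k_2 D. Substituting D(t) from the Streeter–Phelps equation and solving for t gives
t_c = ln[(k_2/k_1)(1 − D₀(k_2−k_1)/(k_1 L₀))] / (k_2−k_1).
Here k_2−k_1 = 1.844 d⁻¹ and 1 − D₀(k_2−k_1)/(k_1 L₀) = 1 − 0.730×1.844/(0.206×25.1) = 0.7397, so
t_c = ln(9.951 × 0.7397) / 1.844 = 1.996 / 1.844 = 1.083 d.
L(t_c) = L₀ e^(−k_1 t_c) = 25.1 × 0.8001 = 20.08 mg/L, and at the critical point k_2 D_c = k_1 L, so D_c = (0.206/2.05) × 20.08 = 2.018 mg/L.
Minimum DO = C_s − D_c = 8.58 − 2.018 = 6.562 mg/L.

t_c ≈ 1.08 d; D_c ≈ 2.02 mg/L; min DO ≈ 6.56 mg/L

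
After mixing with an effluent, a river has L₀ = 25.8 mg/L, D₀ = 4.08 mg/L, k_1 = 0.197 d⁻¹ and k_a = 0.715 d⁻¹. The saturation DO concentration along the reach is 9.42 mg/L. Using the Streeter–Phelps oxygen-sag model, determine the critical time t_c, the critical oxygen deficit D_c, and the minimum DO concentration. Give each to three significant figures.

t_c ≈ 1.45 d; D_c ≈ 5.34 mg/L; min DO ≈ 4.08 mg/L

At the critical point dD/dt = 0, so k_1 L₀ e^(−k_1 t) = k_a D. Substituting D(t) from the Streeter–Phelps equation and solving for t gives
t_c = ln[(k_a/k_1)(1 − D₀(k_a−k_1)/(k_1 L₀))] / (k_a−k_1).
Here k_a−k_1 = 0.5180 d⁻¹ and 1 − D₀(k_a−k_1)/(k_1 L₀) = 1 − 4.08×0.5180/(0.197×25.8) = 0.5842, so
t_c = ln(3.629 × 0.5842) / 0.5180 = 0.7515 / 0.5180 = 1.451 d.
L(t_c) = L₀ e^(−k_1 t_c) = 25.8 × 0.7514 = 19.39 mg/L, and at the critical point k_a D_c = k_1 L, so D_c = (0.197/0.715) × 19.39 = 5.341 mg/L.
Minimum DO = C_s − D_c = 9.42 − 5.341 = 4.079 mg/L.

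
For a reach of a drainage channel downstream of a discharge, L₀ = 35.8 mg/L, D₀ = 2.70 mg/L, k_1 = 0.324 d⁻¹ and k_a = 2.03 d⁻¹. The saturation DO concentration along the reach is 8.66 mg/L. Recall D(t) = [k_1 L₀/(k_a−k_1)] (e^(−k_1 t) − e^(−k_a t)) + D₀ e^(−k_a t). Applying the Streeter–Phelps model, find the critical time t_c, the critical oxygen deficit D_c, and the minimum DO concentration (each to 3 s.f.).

t_c ≈ 0.779 d; D_c ≈ 4.44 mg/L; min DO ≈ 4.22 mg/L

t_c = [1/(k_a−k_1)] ln[(k_a/k_1)(1 − D₀(k_a−k_1)/(k_1 L₀))]
= [1/(2.03−0.324)] ln[(2.03/0.324)(1 − 2.70×1.706/(0.324×35.8))]
= (1/1.706) ln[6.265 × 0.6029] = 0.5862 × ln(3.777) = 0.5862 × 1.329 = 0.7790 d.
L(t_c) = L₀ e^(−k_1 t_c) = 35.8 × 0.7769 = 27.81 mg/L, and at the critical point k_a D_c = k_1 L, so D_c = (0.324/2.03) × 27.81 = 4.439 mg/L.
Minimum DO = C_s − D_c = 8.66 − 4.439 = 4.221 mg/L.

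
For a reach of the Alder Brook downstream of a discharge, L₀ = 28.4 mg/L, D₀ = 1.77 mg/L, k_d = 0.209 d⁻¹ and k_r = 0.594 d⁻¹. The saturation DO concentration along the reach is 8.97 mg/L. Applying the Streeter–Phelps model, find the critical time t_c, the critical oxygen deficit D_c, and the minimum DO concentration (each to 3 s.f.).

At the critical point dD/dt = 0, so k_d L₀ e^(−k_d t) = k_r D. Substituting D(t) from the Streeter–Phelps equation and solving for t gives
t_c = ln[(k_r/k_d)(1 − D₀(k_r−k_d)/(k_d L₀))] / (k_r−k_d).
Here k_r−k_d = 0.3850 d⁻¹ and 1 − D₀(k_r−k_d)/(k_d L₀) = 1 − 1.77×0.3850/(0.209×28.4) = 0.8852, so
t_c = ln(2.842 × 0.8852) / 0.3850 = 0.9226 / 0.3850 = 2.396 d.
D_c = (k_d/k_r) L₀ e^(−k_d t_c) = (0.209/0.594) × 28.4 × e^(−0.209×2.396) = 0.3519 × 28.4 × 0.6060 = 6.056 mg/L.
Minimum DO = C_s − D_c = 8.97 − 6.056 = 2.914 mg/L.

t_c ≈ 2.40 d; D_c ≈ 6.06 mg/L; min DO ≈ 2.91 mg/L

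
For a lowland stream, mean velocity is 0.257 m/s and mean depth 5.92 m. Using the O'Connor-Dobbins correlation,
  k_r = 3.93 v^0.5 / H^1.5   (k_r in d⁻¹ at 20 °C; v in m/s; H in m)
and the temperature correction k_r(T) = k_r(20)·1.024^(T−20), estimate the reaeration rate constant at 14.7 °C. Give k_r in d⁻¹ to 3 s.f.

k_r(20) = 3.93 × 0.257^0.5 / 5.92^1.5 = 3.93 × 0.5070 / 14.40 = 0.1383 d⁻¹.
k_r(14.7) = 0.1383 × 1.024^(14.7−20) = 0.1383 × 0.8819 = 0.1220 d⁻¹.

k_r ≈ 0.122 d⁻¹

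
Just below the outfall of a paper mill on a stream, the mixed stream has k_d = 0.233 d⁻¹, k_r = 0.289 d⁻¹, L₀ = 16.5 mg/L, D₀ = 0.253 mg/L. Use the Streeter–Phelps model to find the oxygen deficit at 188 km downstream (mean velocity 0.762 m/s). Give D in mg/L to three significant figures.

Travel time t = x/v = 188 km / (0.762 m/s) = 188000 m / 0.762 m/s = 246700 s = 2.856 d.
k_d L₀/(k_r−k_d) = 0.233×16.5/(0.289−0.233) = 3.845/0.05600 = 68.65 mg/L.
e^(−k_d t) = e^(−0.233×2.856) = 0.5141; e^(−k_r t) = e^(−0.289×2.856) = 0.4381.
D = 68.65 × (0.5141 − 0.4381) + 0.253 × 0.4381 = 5.216 + 0.1108 = 5.327 mg/L.

D ≈ 5.33 mg/L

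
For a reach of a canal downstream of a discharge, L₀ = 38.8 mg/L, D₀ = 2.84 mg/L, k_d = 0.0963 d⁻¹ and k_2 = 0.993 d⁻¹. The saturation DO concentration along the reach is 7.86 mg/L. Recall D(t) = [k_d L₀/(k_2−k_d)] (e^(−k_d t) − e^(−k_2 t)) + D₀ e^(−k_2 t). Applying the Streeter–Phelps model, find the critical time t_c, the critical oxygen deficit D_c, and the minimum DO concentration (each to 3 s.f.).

t_c ≈ 1.33 d; D_c ≈ 3.31 mg/L; min DO ≈ 4.55 mg/L

At the critical point dD/dt = 0, so k_d L₀ e^(−k_d t) = k_2 D. Substituting D(t) from the Streeter–Phelps equation and solving for t gives
t_c = ln[(k_2/k_d)(1 − D₀(k_2−k_d)/(k_d L₀))] / (k_2−k_d).
Here k_2−k_d = 0.8967 d⁻¹ and 1 − D₀(k_2−k_d)/(k_d L₀) = 1 − 2.84×0.8967/(0.0963×38.8) = 0.3184, so
t_c = ln(10.31 × 0.3184) / 0.8967 = 1.189 / 0.8967 = 1.326 d.
D_c = (k_d/k_2) L₀ e^(−k_d t_c) = (0.0963/0.993) × 38.8 × e^(−0.0963×1.326) = 0.09698 × 38.8 × 0.8801 = 3.312 mg/L.
Minimum DO = C_s − D_c = 7.86 − 3.312 = 4.548 mg/L.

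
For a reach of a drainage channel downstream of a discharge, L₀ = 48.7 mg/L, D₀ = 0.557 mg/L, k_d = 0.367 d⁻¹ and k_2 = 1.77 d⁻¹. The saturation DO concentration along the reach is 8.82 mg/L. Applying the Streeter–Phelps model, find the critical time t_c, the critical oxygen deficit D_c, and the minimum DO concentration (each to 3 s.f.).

With k_2/k_d = 4.823 and 1 − D₀(k_2−k_d)/(k_d L₀) = 0.9563,
t_c = ln(4.823 × 0.9563) / (1.77 − 0.367) = ln(4.612) / 1.403 = 1.529/1.403 = 1.090 d.
L(t_c) = L₀ e^(−k_d t_c) = 48.7 × 0.6704 = 32.65 mg/L, and at the critical point k_2 D_c = k_d L, so D_c = (0.367/1.77) × 32.65 = 6.770 mg/L.
Minimum DO = C_s − D_c = 8.82 − 6.770 = 2.050 mg/L.

t_c ≈ 1.09 d; D_c ≈ 6.77 mg/L; min DO ≈ 2.05 mg/L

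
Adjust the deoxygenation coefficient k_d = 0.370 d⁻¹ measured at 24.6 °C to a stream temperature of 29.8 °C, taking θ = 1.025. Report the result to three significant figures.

k_d ≈ 0.421 d⁻¹

k_d(T₂) = k_d(T₁) · θ^(T₂−T₁) = 0.370 × 1.025^(29.8−24.6)
= 0.370 × 1.025^5.20 = 0.370 × 1.137 = 0.4207 d⁻¹.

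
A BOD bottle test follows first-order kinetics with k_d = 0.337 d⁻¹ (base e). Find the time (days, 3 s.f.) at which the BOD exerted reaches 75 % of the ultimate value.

y/L₀ = 1 − e^(−k_d t) = 0.75 ⇒ e^(−k_d t) = 0.250
t = −ln(0.250) / 0.337 = 1.386 / 0.337 = 4.114 d.

t ≈ 4.11 d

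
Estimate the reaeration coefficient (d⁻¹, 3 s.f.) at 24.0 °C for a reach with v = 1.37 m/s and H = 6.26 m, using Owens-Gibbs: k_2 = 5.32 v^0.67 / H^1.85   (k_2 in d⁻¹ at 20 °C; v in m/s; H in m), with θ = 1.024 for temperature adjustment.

k_2 ≈ 0.243 d⁻¹

k_2(20) = 5.32 × 1.37^0.67 / 6.26^1.85 = 5.32 × 1.235 / 29.76 = 0.2207 d⁻¹.
k_2(24.0) = 0.2207 × 1.024^(24.0−20) = 0.2207 × 1.100 = 0.2427 d⁻¹.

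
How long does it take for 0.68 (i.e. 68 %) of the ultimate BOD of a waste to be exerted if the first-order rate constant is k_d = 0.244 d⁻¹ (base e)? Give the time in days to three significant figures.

t ≈ 4.67 d

y/L₀ = 1 − e^(−k_d t) = 0.68 ⇒ e^(−k_d t) = 0.320
t = −ln(0.320) / 0.244 = 1.139 / 0.244 = 4.670 d.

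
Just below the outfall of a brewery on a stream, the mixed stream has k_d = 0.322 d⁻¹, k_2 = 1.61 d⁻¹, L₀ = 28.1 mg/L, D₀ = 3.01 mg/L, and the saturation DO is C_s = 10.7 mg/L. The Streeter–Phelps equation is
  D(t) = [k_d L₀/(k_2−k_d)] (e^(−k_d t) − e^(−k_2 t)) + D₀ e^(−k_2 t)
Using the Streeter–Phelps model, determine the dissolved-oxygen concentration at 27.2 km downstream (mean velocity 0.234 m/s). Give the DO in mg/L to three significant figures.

Travel time t = x/v = 27.2 km / (0.234 m/s) = 27200 m / 0.234 m/s = 116200 s = 1.345 d.
k_d L₀/(k_2−k_d) = 0.322×28.1/(1.61−0.322) = 9.048/1.288 = 7.025 mg/L.
e^(−k_d t) = e^(−0.322×1.345) = 0.6484; e^(−k_2 t) = e^(−1.61×1.345) = 0.1146.
D = 7.025 × (0.6484 − 0.1146) + 3.01 × 0.1146 = 3.750 + 0.3450 = 4.095 mg/L.
DO = C_s − D = 10.7 − 4.095 = 6.605 mg/L.

DO ≈ 6.61 mg/L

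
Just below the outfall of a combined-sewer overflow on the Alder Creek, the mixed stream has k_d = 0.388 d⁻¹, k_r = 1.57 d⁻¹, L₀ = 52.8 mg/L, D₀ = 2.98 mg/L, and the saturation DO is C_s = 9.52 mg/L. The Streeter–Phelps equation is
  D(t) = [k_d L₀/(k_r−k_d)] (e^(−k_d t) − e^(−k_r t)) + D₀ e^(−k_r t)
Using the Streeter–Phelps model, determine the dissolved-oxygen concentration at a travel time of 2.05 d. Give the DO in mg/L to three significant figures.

DO ≈ 2.27 mg/L

k_d L₀/(k_r−k_d) = 0.388×52.8/(1.57−0.388) = 20.49/1.182 = 17.33 mg/L.
e^(−k_d t) = e^(−0.388×2.050) = 0.4514; e^(−k_r t) = e^(−1.57×2.050) = 0.04002.
D = 17.33 × (0.4514 − 0.04002) + 2.98 × 0.04002 = 7.130 + 0.1192 = 7.249 mg/L.
DO = C_s − D = 9.52 − 7.249 = 2.271 mg/L.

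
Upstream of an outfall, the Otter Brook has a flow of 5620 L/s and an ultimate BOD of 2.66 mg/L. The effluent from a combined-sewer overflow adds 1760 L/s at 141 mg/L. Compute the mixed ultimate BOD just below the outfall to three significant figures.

Flow-weighted mixing: C = (Q_r C_r + Q_w C_w)/(Q_r + Q_w)
= (5620×2.66 + 1760×141)/(5620 + 1760) = 263100/7380 = 35.65 mg/L.

35.7 mg/L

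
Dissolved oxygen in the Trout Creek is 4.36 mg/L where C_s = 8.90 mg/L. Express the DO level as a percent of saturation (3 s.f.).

% saturation = C/C_s × 100 = 4.36/8.90 × 100 = 49.0 %.

49.0 % saturation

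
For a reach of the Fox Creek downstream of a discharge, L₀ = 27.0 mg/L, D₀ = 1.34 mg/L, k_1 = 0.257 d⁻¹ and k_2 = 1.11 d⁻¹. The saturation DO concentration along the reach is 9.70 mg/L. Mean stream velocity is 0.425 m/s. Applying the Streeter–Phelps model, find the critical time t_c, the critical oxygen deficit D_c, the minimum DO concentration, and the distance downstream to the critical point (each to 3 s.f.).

t_c = [1/(k_2−k_1)] ln[(k_2/k_1)(1 − D₀(k_2−k_1)/(k_1 L₀))]
= [1/(1.11−0.257)] ln[(1.11/0.257)(1 − 1.34×0.8530/(0.257×27.0))]
= (1/0.8530) ln[4.319 × 0.8353] = 1.172 × ln(3.608) = 1.172 × 1.283 = 1.504 d.
L(t_c) = L₀ e^(−k_1 t_c) = 27.0 × 0.6794 = 18.34 mg/L, and at the critical point k_2 D_c = k_1 L, so D_c = (0.257/1.11) × 18.34 = 4.247 mg/L.
Minimum DO = C_s − D_c = 9.70 − 4.247 = 5.453 mg/L.
x_c = v t_c = 0.425 m/s × 1.504 d × 86400 s/d = 55230 m ≈ 55.2 km.

t_c ≈ 1.50 d; D_c ≈ 4.25 mg/L; min DO ≈ 5.45 mg/L; x_c ≈ 55.2 km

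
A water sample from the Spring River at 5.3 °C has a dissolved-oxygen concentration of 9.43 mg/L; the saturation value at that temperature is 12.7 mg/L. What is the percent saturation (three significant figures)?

74.3 % saturation

% saturation = C/C_s × 100 = 9.43/12.7 × 100 = 74.3 %.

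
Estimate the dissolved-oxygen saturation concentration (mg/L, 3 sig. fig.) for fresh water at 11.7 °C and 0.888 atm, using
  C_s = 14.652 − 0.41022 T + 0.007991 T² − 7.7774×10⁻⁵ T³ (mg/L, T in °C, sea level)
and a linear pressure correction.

C_s ≈ 9.61 mg/L

At sea level: C_s = 14.652 − 0.41022×11.7 + 0.007991×11.7² − 7.7774×10⁻⁵×11.7³ = 10.82 mg/L.
Pressure correction: C_s' = 10.82 × 0.888 = 9.610 mg/L.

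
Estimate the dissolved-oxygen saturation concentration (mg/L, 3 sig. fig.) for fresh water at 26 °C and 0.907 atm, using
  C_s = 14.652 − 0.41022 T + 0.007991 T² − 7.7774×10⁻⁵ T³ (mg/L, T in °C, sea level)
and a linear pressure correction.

C_s ≈ 7.28 mg/L

At sea level: C_s = 14.652 − 0.41022×26 + 0.007991×26² − 7.7774×10⁻⁵×26³ = 8.021 mg/L.
Pressure correction: C_s' = 8.021 × 0.907 = 7.275 mg/L.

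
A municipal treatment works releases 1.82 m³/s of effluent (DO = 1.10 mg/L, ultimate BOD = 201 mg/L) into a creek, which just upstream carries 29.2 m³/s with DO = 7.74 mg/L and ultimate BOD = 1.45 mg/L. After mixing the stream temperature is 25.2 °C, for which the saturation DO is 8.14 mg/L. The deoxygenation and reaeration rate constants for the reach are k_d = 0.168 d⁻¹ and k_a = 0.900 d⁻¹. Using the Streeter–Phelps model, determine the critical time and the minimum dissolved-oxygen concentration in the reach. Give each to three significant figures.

t_c ≈ 1.88 d; minimum DO ≈ 6.35 mg/L

Mixed DO = (29.2×7.74 + 1.82×1.10)/(29.2+1.82) = 228.0/31.02 = 7.350 mg/L.
Mixed L₀ = (29.2×1.45 + 1.82×201)/(31.02) = 408.2/31.02 = 13.16 mg/L.
Initial deficit D₀ = C_s − DO₀ = 8.14 − 7.350 = 0.7896 mg/L.
t_c = (1/0.7320) ln[(0.900/0.168)(1 − 0.7896×0.7320/(0.168×13.16))] = 1.366 × ln(3.956) = 1.879 d.
D_c = (0.168/0.900) × 13.16 × e^(−0.168×1.879) = 0.1867 × 13.16 × 0.7293 = 1.791 mg/L.
Minimum DO = 8.14 − 1.791 = 6.349 mg/L.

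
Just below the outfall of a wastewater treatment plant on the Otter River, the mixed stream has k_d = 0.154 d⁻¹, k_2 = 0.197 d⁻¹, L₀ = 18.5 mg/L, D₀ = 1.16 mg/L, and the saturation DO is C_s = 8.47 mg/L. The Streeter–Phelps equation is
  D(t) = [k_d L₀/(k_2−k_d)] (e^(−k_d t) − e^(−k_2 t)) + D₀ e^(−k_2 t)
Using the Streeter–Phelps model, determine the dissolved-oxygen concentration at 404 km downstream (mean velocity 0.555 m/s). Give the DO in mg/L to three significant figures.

DO ≈ 2.75 mg/L

Travel time t = x/v = 404 km / (0.555 m/s) = 404000 m / 0.555 m/s = 727900 s = 8.425 d.
k_d L₀/(k_2−k_d) = 0.154×18.5/(0.197−0.154) = 2.849/0.04300 = 66.26 mg/L.
e^(−k_d t) = e^(−0.154×8.425) = 0.2732; e^(−k_2 t) = e^(−0.197×8.425) = 0.1902.
D = 66.26 × (0.2732 − 0.1902) + 1.16 × 0.1902 = 5.502 + 0.2206 = 5.722 mg/L.
DO = C_s − D = 8.47 − 5.722 = 2.748 mg/L.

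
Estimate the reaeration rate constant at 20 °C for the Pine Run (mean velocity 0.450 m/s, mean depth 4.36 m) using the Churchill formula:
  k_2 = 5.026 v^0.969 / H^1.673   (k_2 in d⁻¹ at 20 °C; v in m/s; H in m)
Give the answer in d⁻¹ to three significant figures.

k_2 ≈ 0.197 d⁻¹

k_2 = 5.026 × 0.450^0.969 / 4.36^1.673 = 5.026 × 0.4613 / 11.75 = 0.1974 d⁻¹.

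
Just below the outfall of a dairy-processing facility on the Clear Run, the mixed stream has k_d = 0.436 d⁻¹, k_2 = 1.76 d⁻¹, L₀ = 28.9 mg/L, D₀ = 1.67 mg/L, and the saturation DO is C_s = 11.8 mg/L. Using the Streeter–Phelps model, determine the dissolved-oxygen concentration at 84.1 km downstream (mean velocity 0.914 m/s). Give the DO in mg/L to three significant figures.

DO ≈ 7.02 mg/L

Travel time t = x/v = 84.1 km / (0.914 m/s) = 84100 m / 0.914 m/s = 92010 s = 1.065 d.
k_d L₀/(k_2−k_d) = 0.436×28.9/(1.76−0.436) = 12.60/1.324 = 9.517 mg/L.
e^(−k_d t) = e^(−0.436×1.065) = 0.6286; e^(−k_2 t) = e^(−1.76×1.065) = 0.1535.
D = 9.517 × (0.6286 − 0.1535) + 1.67 × 0.1535 = 4.522 + 0.2563 = 4.778 mg/L.
DO = C_s − D = 11.8 − 4.778 = 7.022 mg/L.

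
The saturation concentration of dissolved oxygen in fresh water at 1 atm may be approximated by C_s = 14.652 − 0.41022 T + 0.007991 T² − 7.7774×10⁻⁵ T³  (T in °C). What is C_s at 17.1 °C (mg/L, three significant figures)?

C_s = 14.652 − 0.41022×17.1 + 0.007991×17.1² − 7.7774×10⁻⁵×17.1³ = 9.585 mg/L.

C_s ≈ 9.58 mg/L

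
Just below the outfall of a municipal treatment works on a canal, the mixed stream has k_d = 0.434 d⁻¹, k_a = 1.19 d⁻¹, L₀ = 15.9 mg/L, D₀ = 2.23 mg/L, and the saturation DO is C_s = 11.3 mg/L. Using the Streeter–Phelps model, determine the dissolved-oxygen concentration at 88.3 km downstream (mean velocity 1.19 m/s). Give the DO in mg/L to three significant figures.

DO ≈ 7.49 mg/L

Travel time t = x/v = 88.3 km / (1.19 m/s) = 88300 m / 1.19 m/s = 74200 s = 0.8588 d.
k_d L₀/(k_a−k_d) = 0.434×15.9/(1.19−0.434) = 6.901/0.7560 = 9.128 mg/L.
e^(−k_d t) = e^(−0.434×0.8588) = 0.6889; e^(−k_a t) = e^(−1.19×0.8588) = 0.3599.
D = 9.128 × (0.6889 − 0.3599) + 2.23 × 0.3599 = 3.003 + 0.8025 = 3.805 mg/L.
DO = C_s − D = 11.3 − 3.805 = 7.495 mg/L.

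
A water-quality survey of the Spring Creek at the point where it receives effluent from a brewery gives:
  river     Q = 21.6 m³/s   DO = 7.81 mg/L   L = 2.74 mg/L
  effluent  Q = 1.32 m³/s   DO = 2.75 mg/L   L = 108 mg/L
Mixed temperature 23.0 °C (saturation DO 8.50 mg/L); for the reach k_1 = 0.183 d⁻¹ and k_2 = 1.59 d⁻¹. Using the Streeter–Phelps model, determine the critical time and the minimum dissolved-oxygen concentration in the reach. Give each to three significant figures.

t_c ≈ 0.153 d; minimum DO ≈ 7.51 mg/L

Mixed DO = (21.6×7.81 + 1.32×2.75)/(21.6+1.32) = 172.3/22.92 = 7.519 mg/L.
Mixed L₀ = (21.6×2.74 + 1.32×108)/(22.92) = 201.7/22.92 = 8.802 mg/L.
Initial deficit D₀ = C_s − DO₀ = 8.50 − 7.519 = 0.9814 mg/L.
t_c = (1/1.407) ln[(1.59/0.183)(1 − 0.9814×1.407/(0.183×8.802))] = 0.7107 × ln(1.240) = 0.1530 d.
D_c = (0.183/1.59) × 8.802 × e^(−0.183×0.1530) = 0.1151 × 8.802 × 0.9724 = 0.9851 mg/L.
Minimum DO = 8.50 − 0.9851 = 7.515 mg/L.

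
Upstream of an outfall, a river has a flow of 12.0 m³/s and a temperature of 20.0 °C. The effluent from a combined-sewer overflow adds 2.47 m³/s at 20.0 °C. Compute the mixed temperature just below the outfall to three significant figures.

20.0 °C

Flow-weighted mixing: C = (Q_r C_r + Q_w C_w)/(Q_r + Q_w)
= (12.0×20.0 + 2.47×20.0)/(12.0 + 2.47) = 289.4/14.47 = 20.00 °C.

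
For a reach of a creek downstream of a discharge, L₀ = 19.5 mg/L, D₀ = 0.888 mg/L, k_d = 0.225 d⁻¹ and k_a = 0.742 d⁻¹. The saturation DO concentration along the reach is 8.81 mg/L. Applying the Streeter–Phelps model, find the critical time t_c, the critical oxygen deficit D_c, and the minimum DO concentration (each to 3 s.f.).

t_c ≈ 2.09 d; D_c ≈ 3.69 mg/L; min DO ≈ 5.12 mg/L

At the critical point dD/dt = 0, so k_d L₀ e^(−k_d t) = k_a D. Substituting D(t) from the Streeter–Phelps equation and solving for t gives
t_c = ln[(k_a/k_d)(1 − D₀(k_a−k_d)/(k_d L₀))] / (k_a−k_d).
Here k_a−k_d = 0.5170 d⁻¹ and 1 − D₀(k_a−k_d)/(k_d L₀) = 1 − 0.888×0.5170/(0.225×19.5) = 0.8954, so
t_c = ln(3.298 × 0.8954) / 0.5170 = 1.083 / 0.5170 = 2.094 d.
L(t_c) = L₀ e^(−k_d t_c) = 19.5 × 0.6243 = 12.17 mg/L, and at the critical point k_a D_c = k_d L, so D_c = (0.225/0.742) × 12.17 = 3.691 mg/L.
Minimum DO = C_s − D_c = 8.81 − 3.691 = 5.119 mg/L.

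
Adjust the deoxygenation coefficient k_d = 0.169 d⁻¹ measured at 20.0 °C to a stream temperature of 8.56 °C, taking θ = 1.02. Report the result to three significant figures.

k_d ≈ 0.135 d⁻¹

k_d(T₂) = k_d(T₁) · θ^(T₂−T₁) = 0.169 × 1.02^(8.56−20.0)
= 0.169 × 1.02^-11.4 = 0.169 × 0.7973 = 0.1347 d⁻¹.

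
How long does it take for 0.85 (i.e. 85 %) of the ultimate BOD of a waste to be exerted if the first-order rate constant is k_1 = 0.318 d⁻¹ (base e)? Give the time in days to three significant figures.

y/L₀ = 1 − e^(−k_1 t) = 0.85 ⇒ e^(−k_1 t) = 0.150
t = −ln(0.150) / 0.318 = 1.897 / 0.318 = 5.966 d.

t ≈ 5.97 d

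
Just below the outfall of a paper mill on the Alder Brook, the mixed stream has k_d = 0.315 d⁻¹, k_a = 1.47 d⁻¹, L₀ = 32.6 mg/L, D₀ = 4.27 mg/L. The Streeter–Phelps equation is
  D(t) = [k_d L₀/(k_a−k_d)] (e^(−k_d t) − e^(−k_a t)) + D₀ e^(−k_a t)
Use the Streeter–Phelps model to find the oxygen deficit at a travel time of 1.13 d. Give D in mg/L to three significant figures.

k_d L₀/(k_a−k_d) = 0.315×32.6/(1.47−0.315) = 10.27/1.155 = 8.891 mg/L.
e^(−k_d t) = e^(−0.315×1.130) = 0.7005; e^(−k_a t) = e^(−1.47×1.130) = 0.1899.
D = 8.891 × (0.7005 − 0.1899) + 4.27 × 0.1899 = 4.539 + 0.8110 = 5.351 mg/L.

D ≈ 5.35 mg/L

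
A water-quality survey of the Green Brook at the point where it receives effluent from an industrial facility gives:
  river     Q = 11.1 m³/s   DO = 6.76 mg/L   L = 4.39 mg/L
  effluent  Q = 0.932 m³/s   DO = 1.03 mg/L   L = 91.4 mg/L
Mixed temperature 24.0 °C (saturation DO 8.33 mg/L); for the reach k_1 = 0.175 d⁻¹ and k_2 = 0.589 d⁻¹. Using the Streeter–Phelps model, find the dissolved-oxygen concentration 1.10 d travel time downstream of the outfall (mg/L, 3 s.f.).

DO ≈ 5.86 mg/L

Mixed DO = (11.1×6.76 + 0.932×1.03)/(11.1+0.932) = 76.00/12.03 = 6.316 mg/L.
Mixed L₀ = (11.1×4.39 + 0.932×91.4)/(12.03) = 133.9/12.03 = 11.13 mg/L.
Initial deficit D₀ = C_s − DO₀ = 8.33 − 6.316 = 2.014 mg/L.
D(1.10) = [0.175×11.13/(0.589−0.175)](e^(−0.175×1.10) − e^(−0.589×1.10)) + 2.014 e^(−0.589×1.10)
= 4.705 × (0.8249 − 0.5231) + 2.014 × 0.5231 = 2.473 mg/L.
DO = 8.33 − 2.473 = 5.857 mg/L.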